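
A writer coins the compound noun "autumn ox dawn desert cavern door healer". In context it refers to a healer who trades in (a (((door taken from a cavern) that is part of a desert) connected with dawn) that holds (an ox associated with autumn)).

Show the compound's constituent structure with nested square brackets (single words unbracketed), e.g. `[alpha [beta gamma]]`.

[[[autumn ox] [dawn [desert [cavern door]]]] healer]

Whole compound: head "healer", modifier "autumn ox dawn desert cavern door".
Inside "autumn ox dawn desert cavern door": head "door" (specifically "dawn desert cavern door"), modifier "autumn ox".
Inside "autumn ox": head "ox", modifier "autumn".
Inside "dawn desert cavern door": head "door" (specifically "desert cavern door"), modifier "dawn".
Inside "desert cavern door": head "door" (specifically "cavern door"), modifier "desert".
Inside "cavern door": head "door", modifier "cavern".
Putting it together: [[[autumn ox] [dawn [desert [cavern door]]]] healer].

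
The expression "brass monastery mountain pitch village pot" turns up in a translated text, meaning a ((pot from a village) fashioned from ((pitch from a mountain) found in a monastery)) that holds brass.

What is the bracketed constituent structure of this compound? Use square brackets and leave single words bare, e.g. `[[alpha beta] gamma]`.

Whole compound: head "pot" (specifically "monastery mountain pitch village pot"), modifier "brass".
"monastery mountain pitch village pot" → head "pot" (specifically "village pot"), modifier "monastery mountain pitch".
"monastery mountain pitch" → head "pitch" (specifically "mountain pitch"), modifier "monastery".
"mountain pitch" → head "pitch", modifier "mountain".
"village pot" → head "pot", modifier "village".
Putting it together: [brass [[monastery [mountain pitch]] [village pot]]].

[brass [[monastery [mountain pitch]] [village pot]]]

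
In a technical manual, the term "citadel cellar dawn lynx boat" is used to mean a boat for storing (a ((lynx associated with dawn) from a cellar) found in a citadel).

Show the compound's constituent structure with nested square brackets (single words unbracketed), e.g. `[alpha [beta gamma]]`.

[[citadel [cellar [dawn lynx]]] boat]

The outermost head in the paraphrase is "boat", modified by "citadel cellar dawn lynx".
Inside "citadel cellar dawn lynx": head "lynx" (specifically "cellar dawn lynx"), modifier "citadel".
Inside "cellar dawn lynx": head "lynx" (specifically "dawn lynx"), modifier "cellar".
Inside "dawn lynx": head "lynx", modifier "dawn".
Putting it together: [[citadel [cellar [dawn lynx]]] boat].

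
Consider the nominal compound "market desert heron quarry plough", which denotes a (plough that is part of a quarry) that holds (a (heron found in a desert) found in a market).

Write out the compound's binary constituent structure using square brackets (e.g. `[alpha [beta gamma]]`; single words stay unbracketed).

[[market [desert heron]] [quarry plough]]

Overall it is a kind of plough (specifically "quarry plough"); the modifier is "market desert heron".
"market desert heron" → head "heron" (specifically "desert heron"), modifier "market".
"desert heron" → head "heron", modifier "desert".
"quarry plough" → head "plough", modifier "quarry".
So the structure is [[market [desert heron]] [quarry plough]].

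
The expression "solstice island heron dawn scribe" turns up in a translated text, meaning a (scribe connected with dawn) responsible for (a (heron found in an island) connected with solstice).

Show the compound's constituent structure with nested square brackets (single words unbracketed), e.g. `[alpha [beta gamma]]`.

The outermost head in the paraphrase is "scribe" (specifically "dawn scribe"), modified by "solstice island heron".
Inside "solstice island heron": head "heron" (specifically "island heron"), modifier "solstice".
Inside "island heron": head "heron", modifier "island".
Inside "dawn scribe": head "scribe", modifier "dawn".
So the structure is [[solstice [island heron]] [dawn scribe]].

[[solstice [island heron]] [dawn scribe]]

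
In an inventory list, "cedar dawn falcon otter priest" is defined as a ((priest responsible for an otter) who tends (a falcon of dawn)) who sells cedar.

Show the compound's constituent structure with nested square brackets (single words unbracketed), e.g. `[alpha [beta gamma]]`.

Whole compound: head "priest" (specifically "dawn falcon otter priest"), modifier "cedar".
Inside "dawn falcon otter priest": head "priest" (specifically "otter priest"), modifier "dawn falcon".
Inside "dawn falcon": head "falcon", modifier "dawn".
Inside "otter priest": head "priest", modifier "otter".
Assembled: [cedar [[dawn falcon] [otter priest]]].

[cedar [[dawn falcon] [otter priest]]]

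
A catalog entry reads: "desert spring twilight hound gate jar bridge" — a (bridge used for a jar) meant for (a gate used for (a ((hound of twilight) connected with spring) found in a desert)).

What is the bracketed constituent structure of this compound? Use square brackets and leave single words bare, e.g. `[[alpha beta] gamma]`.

The outermost head in the paraphrase is "bridge" (specifically "jar bridge"), modified by "desert spring twilight hound gate".
"desert spring twilight hound gate" → head "gate", modifier "desert spring twilight hound".
"desert spring twilight hound" → head "hound" (specifically "spring twilight hound"), modifier "desert".
"spring twilight hound" → head "hound" (specifically "twilight hound"), modifier "spring".
"twilight hound" → head "hound", modifier "twilight".
"jar bridge" → head "bridge", modifier "jar".
So the structure is [[[desert [spring [twilight hound]]] gate] [jar bridge]].

[[[desert [spring [twilight hound]]] gate] [jar bridge]]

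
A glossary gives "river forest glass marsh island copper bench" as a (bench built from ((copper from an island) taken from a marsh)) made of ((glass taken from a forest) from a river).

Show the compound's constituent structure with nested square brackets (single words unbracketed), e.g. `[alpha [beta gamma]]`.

At the top level: head "bench" (specifically "marsh island copper bench"); modifier "river forest glass".
Inside "river forest glass": head "glass" (specifically "forest glass"), modifier "river".
Inside "forest glass": head "glass", modifier "forest".
Inside "marsh island copper bench": head "bench", modifier "marsh island copper".
Inside "marsh island copper": head "copper" (specifically "island copper"), modifier "marsh".
Inside "island copper": head "copper", modifier "island".
Putting it together: [[river [forest glass]] [[marsh [island copper]] bench]].

[[river [forest glass]] [[marsh [island copper]] bench]]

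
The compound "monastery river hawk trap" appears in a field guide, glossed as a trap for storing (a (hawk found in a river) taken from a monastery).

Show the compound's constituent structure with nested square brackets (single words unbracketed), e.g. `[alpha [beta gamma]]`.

Whole compound: head "trap", modifier "monastery river hawk".
Inside "monastery river hawk": head "hawk" (specifically "river hawk"), modifier "monastery".
Inside "river hawk": head "hawk", modifier "river".
Putting it together: [[monastery [river hawk]] trap].

[[monastery [river hawk]] trap]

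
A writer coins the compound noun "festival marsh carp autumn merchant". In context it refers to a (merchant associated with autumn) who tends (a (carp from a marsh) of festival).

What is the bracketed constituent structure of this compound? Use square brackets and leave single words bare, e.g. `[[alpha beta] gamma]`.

Overall it is a kind of merchant (specifically "autumn merchant"); the modifier is "festival marsh carp".
Within "festival marsh carp", the head is "carp" (specifically "marsh carp") and the modifier is "festival".
Within "marsh carp", the head is "carp" and the modifier is "marsh".
Within "autumn merchant", the head is "merchant" and the modifier is "autumn".
So the structure is [[festival [marsh carp]] [autumn merchant]].

[[festival [marsh carp]] [autumn merchant]]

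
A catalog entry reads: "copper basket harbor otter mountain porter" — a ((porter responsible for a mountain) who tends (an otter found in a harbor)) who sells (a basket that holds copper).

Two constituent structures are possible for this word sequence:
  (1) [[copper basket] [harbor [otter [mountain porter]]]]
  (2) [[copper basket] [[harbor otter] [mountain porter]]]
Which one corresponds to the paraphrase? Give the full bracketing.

[[copper basket] [[harbor otter] [mountain porter]]]

The paraphrase's head is the "porter" part ("harbor otter mountain porter"); its modifier is "copper basket".
That top-level split, carried through the inner groups, gives [[copper basket] [[harbor otter] [mountain porter]]].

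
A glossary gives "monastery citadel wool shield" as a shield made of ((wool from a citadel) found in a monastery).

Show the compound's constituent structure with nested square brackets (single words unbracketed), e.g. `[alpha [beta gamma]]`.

[[monastery [citadel wool]] shield]

Overall it is a kind of shield; the modifier is "monastery citadel wool".
Inside "monastery citadel wool": head "wool" (specifically "citadel wool"), modifier "monastery".
Inside "citadel wool": head "wool", modifier "citadel".
So the structure is [[monastery [citadel wool]] shield].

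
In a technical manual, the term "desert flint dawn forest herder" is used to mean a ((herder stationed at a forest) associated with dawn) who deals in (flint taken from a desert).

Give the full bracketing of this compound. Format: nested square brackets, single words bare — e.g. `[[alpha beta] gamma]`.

[[desert flint] [dawn [forest herder]]]

The outermost head in the paraphrase is "herder" (specifically "dawn forest herder"), modified by "desert flint".
"desert flint" → head "flint", modifier "desert".
"dawn forest herder" → head "herder" (specifically "forest herder"), modifier "dawn".
"forest herder" → head "herder", modifier "forest".
So the structure is [[desert flint] [dawn [forest herder]]].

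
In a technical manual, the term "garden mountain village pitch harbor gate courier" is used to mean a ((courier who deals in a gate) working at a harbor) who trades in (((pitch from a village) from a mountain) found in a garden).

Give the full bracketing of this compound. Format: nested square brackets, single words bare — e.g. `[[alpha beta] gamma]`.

At the top level: head "courier" (specifically "harbor gate courier"); modifier "garden mountain village pitch".
Inside "garden mountain village pitch": head "pitch" (specifically "mountain village pitch"), modifier "garden".
Inside "mountain village pitch": head "pitch" (specifically "village pitch"), modifier "mountain".
Inside "village pitch": head "pitch", modifier "village".
Inside "harbor gate courier": head "courier" (specifically "gate courier"), modifier "harbor".
Inside "gate courier": head "courier", modifier "gate".
Putting it together: [[garden [mountain [village pitch]]] [harbor [gate courier]]].

[[garden [mountain [village pitch]]] [harbor [gate courier]]]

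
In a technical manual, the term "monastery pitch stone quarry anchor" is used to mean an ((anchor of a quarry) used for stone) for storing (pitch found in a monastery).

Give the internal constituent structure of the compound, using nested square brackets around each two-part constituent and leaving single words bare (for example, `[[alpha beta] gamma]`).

Whole compound: head "anchor" (specifically "stone quarry anchor"), modifier "monastery pitch".
"monastery pitch" → head "pitch", modifier "monastery".
"stone quarry anchor" → head "anchor" (specifically "quarry anchor"), modifier "stone".
"quarry anchor" → head "anchor", modifier "quarry".
So the structure is [[monastery pitch] [stone [quarry anchor]]].

[[monastery pitch] [stone [quarry anchor]]]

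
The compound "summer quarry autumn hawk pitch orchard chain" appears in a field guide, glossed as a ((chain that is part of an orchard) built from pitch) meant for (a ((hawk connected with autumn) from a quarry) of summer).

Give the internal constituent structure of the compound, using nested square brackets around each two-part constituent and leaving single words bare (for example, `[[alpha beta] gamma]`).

Whole compound: head "chain" (specifically "pitch orchard chain"), modifier "summer quarry autumn hawk".
Within "summer quarry autumn hawk", the head is "hawk" (specifically "quarry autumn hawk") and the modifier is "summer".
Within "quarry autumn hawk", the head is "hawk" (specifically "autumn hawk") and the modifier is "quarry".
Within "autumn hawk", the head is "hawk" and the modifier is "autumn".
Within "pitch orchard chain", the head is "chain" (specifically "orchard chain") and the modifier is "pitch".
Within "orchard chain", the head is "chain" and the modifier is "orchard".
Assembled: [[summer [quarry [autumn hawk]]] [pitch [orchard chain]]].

[[summer [quarry [autumn hawk]]] [pitch [orchard chain]]]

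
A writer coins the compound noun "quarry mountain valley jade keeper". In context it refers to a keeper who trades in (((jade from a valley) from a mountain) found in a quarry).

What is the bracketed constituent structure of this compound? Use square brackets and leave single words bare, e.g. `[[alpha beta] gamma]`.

At the top level: head "keeper"; modifier "quarry mountain valley jade".
Within "quarry mountain valley jade", the head is "jade" (specifically "mountain valley jade") and the modifier is "quarry".
Within "mountain valley jade", the head is "jade" (specifically "valley jade") and the modifier is "mountain".
Within "valley jade", the head is "jade" and the modifier is "valley".
Putting it together: [[quarry [mountain [valley jade]]] keeper].

[[quarry [mountain [valley jade]]] keeper]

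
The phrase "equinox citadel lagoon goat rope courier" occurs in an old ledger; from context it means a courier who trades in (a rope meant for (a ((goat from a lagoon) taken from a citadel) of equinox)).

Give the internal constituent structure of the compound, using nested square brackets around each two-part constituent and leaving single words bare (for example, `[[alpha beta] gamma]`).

[[[equinox [citadel [lagoon goat]]] rope] courier]

Overall it is a kind of courier; the modifier is "equinox citadel lagoon goat rope".
Inside "equinox citadel lagoon goat rope": head "rope", modifier "equinox citadel lagoon goat".
Inside "equinox citadel lagoon goat": head "goat" (specifically "citadel lagoon goat"), modifier "equinox".
Inside "citadel lagoon goat": head "goat" (specifically "lagoon goat"), modifier "citadel".
Inside "lagoon goat": head "goat", modifier "lagoon".
So the structure is [[[equinox [citadel [lagoon goat]]] rope] courier].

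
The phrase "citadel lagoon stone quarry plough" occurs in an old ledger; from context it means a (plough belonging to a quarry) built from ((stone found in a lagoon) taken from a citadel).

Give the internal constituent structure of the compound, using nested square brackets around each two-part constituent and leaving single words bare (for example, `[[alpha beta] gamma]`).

Whole compound: head "plough" (specifically "quarry plough"), modifier "citadel lagoon stone".
Within "citadel lagoon stone", the head is "stone" (specifically "lagoon stone") and the modifier is "citadel".
Within "lagoon stone", the head is "stone" and the modifier is "lagoon".
Within "quarry plough", the head is "plough" and the modifier is "quarry".
Putting it together: [[citadel [lagoon stone]] [quarry plough]].

[[citadel [lagoon stone]] [quarry plough]]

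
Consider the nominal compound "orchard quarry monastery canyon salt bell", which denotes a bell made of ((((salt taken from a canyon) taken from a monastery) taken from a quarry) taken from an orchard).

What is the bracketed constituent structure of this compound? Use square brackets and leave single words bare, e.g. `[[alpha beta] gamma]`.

The outermost head in the paraphrase is "bell", modified by "orchard quarry monastery canyon salt".
Within "orchard quarry monastery canyon salt", the head is "salt" (specifically "quarry monastery canyon salt") and the modifier is "orchard".
Within "quarry monastery canyon salt", the head is "salt" (specifically "monastery canyon salt") and the modifier is "quarry".
Within "monastery canyon salt", the head is "salt" (specifically "canyon salt") and the modifier is "monastery".
Within "canyon salt", the head is "salt" and the modifier is "canyon".
Assembled: [[orchard [quarry [monastery [canyon salt]]]] bell].

[[orchard [quarry [monastery [canyon salt]]]] bell]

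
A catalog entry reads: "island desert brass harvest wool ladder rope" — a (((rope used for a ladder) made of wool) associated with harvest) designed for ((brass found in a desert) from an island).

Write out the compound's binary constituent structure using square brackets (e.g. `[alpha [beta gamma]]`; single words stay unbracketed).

Overall it is a kind of rope (specifically "harvest wool ladder rope"); the modifier is "island desert brass".
"island desert brass" → head "brass" (specifically "desert brass"), modifier "island".
"desert brass" → head "brass", modifier "desert".
"harvest wool ladder rope" → head "rope" (specifically "wool ladder rope"), modifier "harvest".
"wool ladder rope" → head "rope" (specifically "ladder rope"), modifier "wool".
"ladder rope" → head "rope", modifier "ladder".
So the structure is [[island [desert brass]] [harvest [wool [ladder rope]]]].

[[island [desert brass]] [harvest [wool [ladder rope]]]]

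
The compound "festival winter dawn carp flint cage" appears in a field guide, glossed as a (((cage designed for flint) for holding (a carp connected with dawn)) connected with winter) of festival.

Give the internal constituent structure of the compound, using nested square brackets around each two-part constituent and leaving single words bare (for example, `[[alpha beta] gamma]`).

[festival [winter [[dawn carp] [flint cage]]]]

Overall it is a kind of cage (specifically "winter dawn carp flint cage"); the modifier is "festival".
"winter dawn carp flint cage" → head "cage" (specifically "dawn carp flint cage"), modifier "winter".
"dawn carp flint cage" → head "cage" (specifically "flint cage"), modifier "dawn carp".
"dawn carp" → head "carp", modifier "dawn".
"flint cage" → head "cage", modifier "flint".
Assembled: [festival [winter [[dawn carp] [flint cage]]]].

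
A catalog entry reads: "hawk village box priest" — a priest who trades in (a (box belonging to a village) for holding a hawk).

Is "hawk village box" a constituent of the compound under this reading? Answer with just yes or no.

yes

The paraphrase groups the words so that "hawk village box" is one unit: it corresponds to a single parenthesized sub-phrase.
The full structure is [[hawk [village box]] priest], in which [hawk village box] is a constituent.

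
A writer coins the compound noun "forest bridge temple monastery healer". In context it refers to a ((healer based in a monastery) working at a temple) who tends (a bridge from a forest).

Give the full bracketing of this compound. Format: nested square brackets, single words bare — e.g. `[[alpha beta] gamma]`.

[[forest bridge] [temple [monastery healer]]]

At the top level: head "healer" (specifically "temple monastery healer"); modifier "forest bridge".
"forest bridge" → head "bridge", modifier "forest".
"temple monastery healer" → head "healer" (specifically "monastery healer"), modifier "temple".
"monastery healer" → head "healer", modifier "monastery".
Putting it together: [[forest bridge] [temple [monastery healer]]].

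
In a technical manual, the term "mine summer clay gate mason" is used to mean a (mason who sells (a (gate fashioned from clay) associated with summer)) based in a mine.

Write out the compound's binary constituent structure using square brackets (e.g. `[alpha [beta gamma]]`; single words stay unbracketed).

[mine [[summer [clay gate]] mason]]

At the top level: head "mason" (specifically "summer clay gate mason"); modifier "mine".
"summer clay gate mason" → head "mason", modifier "summer clay gate".
"summer clay gate" → head "gate" (specifically "clay gate"), modifier "summer".
"clay gate" → head "gate", modifier "clay".
So the structure is [mine [[summer [clay gate]] mason]].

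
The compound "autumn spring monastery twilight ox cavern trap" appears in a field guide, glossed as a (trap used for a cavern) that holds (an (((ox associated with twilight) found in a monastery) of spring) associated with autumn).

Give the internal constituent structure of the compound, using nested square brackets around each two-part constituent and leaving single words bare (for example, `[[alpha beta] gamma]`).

[[autumn [spring [monastery [twilight ox]]]] [cavern trap]]

Overall it is a kind of trap (specifically "cavern trap"); the modifier is "autumn spring monastery twilight ox".
Inside "autumn spring monastery twilight ox": head "ox" (specifically "spring monastery twilight ox"), modifier "autumn".
Inside "spring monastery twilight ox": head "ox" (specifically "monastery twilight ox"), modifier "spring".
Inside "monastery twilight ox": head "ox" (specifically "twilight ox"), modifier "monastery".
Inside "twilight ox": head "ox", modifier "twilight".
Inside "cavern trap": head "trap", modifier "cavern".
So the structure is [[autumn [spring [monastery [twilight ox]]]] [cavern trap]].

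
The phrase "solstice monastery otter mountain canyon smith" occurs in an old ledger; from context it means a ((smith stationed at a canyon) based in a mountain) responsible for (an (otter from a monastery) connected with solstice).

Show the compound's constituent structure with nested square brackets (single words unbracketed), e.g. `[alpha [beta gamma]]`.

At the top level: head "smith" (specifically "mountain canyon smith"); modifier "solstice monastery otter".
"solstice monastery otter" → head "otter" (specifically "monastery otter"), modifier "solstice".
"monastery otter" → head "otter", modifier "monastery".
"mountain canyon smith" → head "smith" (specifically "canyon smith"), modifier "mountain".
"canyon smith" → head "smith", modifier "canyon".
Assembled: [[solstice [monastery otter]] [mountain [canyon smith]]].

[[solstice [monastery otter]] [mountain [canyon smith]]]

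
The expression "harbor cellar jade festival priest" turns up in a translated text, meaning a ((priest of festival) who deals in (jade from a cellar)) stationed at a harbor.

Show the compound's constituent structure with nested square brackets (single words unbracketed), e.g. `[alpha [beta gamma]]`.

[harbor [[cellar jade] [festival priest]]]

At the top level: head "priest" (specifically "cellar jade festival priest"); modifier "harbor".
Within "cellar jade festival priest", the head is "priest" (specifically "festival priest") and the modifier is "cellar jade".
Within "cellar jade", the head is "jade" and the modifier is "cellar".
Within "festival priest", the head is "priest" and the modifier is "festival".
Assembled: [harbor [[cellar jade] [festival priest]]].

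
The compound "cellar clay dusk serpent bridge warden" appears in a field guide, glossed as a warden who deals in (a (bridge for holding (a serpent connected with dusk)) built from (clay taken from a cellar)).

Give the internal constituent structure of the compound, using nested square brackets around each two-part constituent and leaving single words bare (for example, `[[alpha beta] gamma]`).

[[[cellar clay] [[dusk serpent] bridge]] warden]

At the top level: head "warden"; modifier "cellar clay dusk serpent bridge".
Inside "cellar clay dusk serpent bridge": head "bridge" (specifically "dusk serpent bridge"), modifier "cellar clay".
Inside "cellar clay": head "clay", modifier "cellar".
Inside "dusk serpent bridge": head "bridge", modifier "dusk serpent".
Inside "dusk serpent": head "serpent", modifier "dusk".
Putting it together: [[[cellar clay] [[dusk serpent] bridge]] warden].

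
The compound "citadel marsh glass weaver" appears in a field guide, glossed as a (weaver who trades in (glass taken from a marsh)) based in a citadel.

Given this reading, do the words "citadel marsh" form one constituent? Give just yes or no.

The top-level split is [citadel] [marsh glass weaver]; the full structure is [citadel [[marsh glass] weaver]].
"citadel marsh" straddles a constituent boundary, so it is not a single unit.

no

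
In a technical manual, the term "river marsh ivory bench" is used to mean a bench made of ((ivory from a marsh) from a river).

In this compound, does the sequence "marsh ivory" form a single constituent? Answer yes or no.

The paraphrase groups the words so that "marsh ivory" is one unit: it corresponds to a single parenthesized sub-phrase.
The full structure is [[river [marsh ivory]] bench], in which [marsh ivory] is a constituent.

yes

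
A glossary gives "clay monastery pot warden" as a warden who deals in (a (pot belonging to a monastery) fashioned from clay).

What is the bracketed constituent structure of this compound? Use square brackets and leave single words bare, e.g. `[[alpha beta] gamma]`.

[[clay [monastery pot]] warden]

Overall it is a kind of warden; the modifier is "clay monastery pot".
Within "clay monastery pot", the head is "pot" (specifically "monastery pot") and the modifier is "clay".
Within "monastery pot", the head is "pot" and the modifier is "monastery".
Assembled: [[clay [monastery pot]] warden].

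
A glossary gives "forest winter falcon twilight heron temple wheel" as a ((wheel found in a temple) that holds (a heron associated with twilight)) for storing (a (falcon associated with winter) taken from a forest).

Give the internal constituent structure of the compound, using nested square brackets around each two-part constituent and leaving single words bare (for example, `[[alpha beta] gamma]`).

[[forest [winter falcon]] [[twilight heron] [temple wheel]]]

Whole compound: head "wheel" (specifically "twilight heron temple wheel"), modifier "forest winter falcon".
Inside "forest winter falcon": head "falcon" (specifically "winter falcon"), modifier "forest".
Inside "winter falcon": head "falcon", modifier "winter".
Inside "twilight heron temple wheel": head "wheel" (specifically "temple wheel"), modifier "twilight heron".
Inside "twilight heron": head "heron", modifier "twilight".
Inside "temple wheel": head "wheel", modifier "temple".
Putting it together: [[forest [winter falcon]] [[twilight heron] [temple wheel]]].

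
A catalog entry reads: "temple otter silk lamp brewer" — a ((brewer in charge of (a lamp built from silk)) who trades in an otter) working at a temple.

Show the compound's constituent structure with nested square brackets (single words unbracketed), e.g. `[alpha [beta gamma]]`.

[temple [otter [[silk lamp] brewer]]]

At the top level: head "brewer" (specifically "otter silk lamp brewer"); modifier "temple".
Within "otter silk lamp brewer", the head is "brewer" (specifically "silk lamp brewer") and the modifier is "otter".
Within "silk lamp brewer", the head is "brewer" and the modifier is "silk lamp".
Within "silk lamp", the head is "lamp" and the modifier is "silk".
So the structure is [temple [otter [[silk lamp] brewer]]].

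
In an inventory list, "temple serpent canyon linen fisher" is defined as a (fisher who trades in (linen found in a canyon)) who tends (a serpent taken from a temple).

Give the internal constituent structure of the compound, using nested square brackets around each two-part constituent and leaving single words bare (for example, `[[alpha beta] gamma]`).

The outermost head in the paraphrase is "fisher" (specifically "canyon linen fisher"), modified by "temple serpent".
"temple serpent" → head "serpent", modifier "temple".
"canyon linen fisher" → head "fisher", modifier "canyon linen".
"canyon linen" → head "linen", modifier "canyon".
So the structure is [[temple serpent] [[canyon linen] fisher]].

[[temple serpent] [[canyon linen] fisher]]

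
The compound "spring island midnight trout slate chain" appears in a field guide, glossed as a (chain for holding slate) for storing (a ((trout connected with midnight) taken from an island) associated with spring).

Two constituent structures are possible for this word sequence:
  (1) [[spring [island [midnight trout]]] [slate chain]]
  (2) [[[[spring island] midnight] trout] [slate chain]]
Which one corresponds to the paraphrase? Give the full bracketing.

The paraphrase's head is the "chain" part ("slate chain"); its modifier is "spring island midnight trout".
That top-level split, carried through the inner groups, gives [[spring [island [midnight trout]]] [slate chain]].

[[spring [island [midnight trout]]] [slate chain]]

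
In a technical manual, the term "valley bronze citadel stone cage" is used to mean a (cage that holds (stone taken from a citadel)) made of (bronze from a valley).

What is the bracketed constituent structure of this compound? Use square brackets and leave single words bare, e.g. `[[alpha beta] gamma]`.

[[valley bronze] [[citadel stone] cage]]

At the top level: head "cage" (specifically "citadel stone cage"); modifier "valley bronze".
Inside "valley bronze": head "bronze", modifier "valley".
Inside "citadel stone cage": head "cage", modifier "citadel stone".
Inside "citadel stone": head "stone", modifier "citadel".
Assembled: [[valley bronze] [[citadel stone] cage]].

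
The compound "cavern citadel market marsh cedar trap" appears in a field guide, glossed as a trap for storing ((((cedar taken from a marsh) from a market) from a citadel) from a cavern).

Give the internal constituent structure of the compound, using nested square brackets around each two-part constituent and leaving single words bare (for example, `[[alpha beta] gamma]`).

[[cavern [citadel [market [marsh cedar]]]] trap]

Whole compound: head "trap", modifier "cavern citadel market marsh cedar".
Inside "cavern citadel market marsh cedar": head "cedar" (specifically "citadel market marsh cedar"), modifier "cavern".
Inside "citadel market marsh cedar": head "cedar" (specifically "market marsh cedar"), modifier "citadel".
Inside "market marsh cedar": head "cedar" (specifically "marsh cedar"), modifier "market".
Inside "marsh cedar": head "cedar", modifier "marsh".
Putting it together: [[cavern [citadel [market [marsh cedar]]]] trap].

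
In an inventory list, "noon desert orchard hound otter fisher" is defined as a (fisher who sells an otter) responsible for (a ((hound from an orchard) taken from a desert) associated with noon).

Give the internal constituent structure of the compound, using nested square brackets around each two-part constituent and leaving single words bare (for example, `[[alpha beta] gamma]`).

[[noon [desert [orchard hound]]] [otter fisher]]

Whole compound: head "fisher" (specifically "otter fisher"), modifier "noon desert orchard hound".
Within "noon desert orchard hound", the head is "hound" (specifically "desert orchard hound") and the modifier is "noon".
Within "desert orchard hound", the head is "hound" (specifically "orchard hound") and the modifier is "desert".
Within "orchard hound", the head is "hound" and the modifier is "orchard".
Within "otter fisher", the head is "fisher" and the modifier is "otter".
So the structure is [[noon [desert [orchard hound]]] [otter fisher]].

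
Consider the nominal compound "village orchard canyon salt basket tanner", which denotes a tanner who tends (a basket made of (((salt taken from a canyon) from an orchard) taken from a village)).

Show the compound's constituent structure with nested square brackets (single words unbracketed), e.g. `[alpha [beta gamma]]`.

[[[village [orchard [canyon salt]]] basket] tanner]

At the top level: head "tanner"; modifier "village orchard canyon salt basket".
Within "village orchard canyon salt basket", the head is "basket" and the modifier is "village orchard canyon salt".
Within "village orchard canyon salt", the head is "salt" (specifically "orchard canyon salt") and the modifier is "village".
Within "orchard canyon salt", the head is "salt" (specifically "canyon salt") and the modifier is "orchard".
Within "canyon salt", the head is "salt" and the modifier is "canyon".
Putting it together: [[[village [orchard [canyon salt]]] basket] tanner].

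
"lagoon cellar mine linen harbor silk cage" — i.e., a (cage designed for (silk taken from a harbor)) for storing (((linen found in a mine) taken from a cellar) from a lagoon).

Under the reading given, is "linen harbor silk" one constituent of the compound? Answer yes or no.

The top-level split is [lagoon cellar mine linen] [harbor silk cage]; the full structure is [[lagoon [cellar [mine linen]]] [[harbor silk] cage]].
"linen harbor silk" straddles a constituent boundary, so it is not a single unit.

no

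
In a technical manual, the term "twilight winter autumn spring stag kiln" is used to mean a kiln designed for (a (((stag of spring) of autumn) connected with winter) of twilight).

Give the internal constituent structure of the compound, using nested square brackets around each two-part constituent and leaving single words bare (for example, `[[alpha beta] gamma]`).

The outermost head in the paraphrase is "kiln", modified by "twilight winter autumn spring stag".
Within "twilight winter autumn spring stag", the head is "stag" (specifically "winter autumn spring stag") and the modifier is "twilight".
Within "winter autumn spring stag", the head is "stag" (specifically "autumn spring stag") and the modifier is "winter".
Within "autumn spring stag", the head is "stag" (specifically "spring stag") and the modifier is "autumn".
Within "spring stag", the head is "stag" and the modifier is "spring".
Putting it together: [[twilight [winter [autumn [spring stag]]]] kiln].

[[twilight [winter [autumn [spring stag]]]] kiln]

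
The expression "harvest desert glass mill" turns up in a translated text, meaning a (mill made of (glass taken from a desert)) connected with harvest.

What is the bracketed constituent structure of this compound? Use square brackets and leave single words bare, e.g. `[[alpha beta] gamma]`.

[harvest [[desert glass] mill]]

Whole compound: head "mill" (specifically "desert glass mill"), modifier "harvest".
"desert glass mill" → head "mill", modifier "desert glass".
"desert glass" → head "glass", modifier "desert".
So the structure is [harvest [[desert glass] mill]].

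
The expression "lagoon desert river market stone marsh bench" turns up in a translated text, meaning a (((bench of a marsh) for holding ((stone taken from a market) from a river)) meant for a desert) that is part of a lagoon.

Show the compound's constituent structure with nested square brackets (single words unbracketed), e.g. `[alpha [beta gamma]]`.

[lagoon [desert [[river [market stone]] [marsh bench]]]]

At the top level: head "bench" (specifically "desert river market stone marsh bench"); modifier "lagoon".
Within "desert river market stone marsh bench", the head is "bench" (specifically "river market stone marsh bench") and the modifier is "desert".
Within "river market stone marsh bench", the head is "bench" (specifically "marsh bench") and the modifier is "river market stone".
Within "river market stone", the head is "stone" (specifically "market stone") and the modifier is "river".
Within "market stone", the head is "stone" and the modifier is "market".
Within "marsh bench", the head is "bench" and the modifier is "marsh".
Putting it together: [lagoon [desert [[river [market stone]] [marsh bench]]]].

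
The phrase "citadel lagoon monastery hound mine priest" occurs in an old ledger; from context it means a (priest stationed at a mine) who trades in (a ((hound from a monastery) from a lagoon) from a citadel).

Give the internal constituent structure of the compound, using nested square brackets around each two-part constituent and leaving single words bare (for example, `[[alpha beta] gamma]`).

[[citadel [lagoon [monastery hound]]] [mine priest]]

Overall it is a kind of priest (specifically "mine priest"); the modifier is "citadel lagoon monastery hound".
Inside "citadel lagoon monastery hound": head "hound" (specifically "lagoon monastery hound"), modifier "citadel".
Inside "lagoon monastery hound": head "hound" (specifically "monastery hound"), modifier "lagoon".
Inside "monastery hound": head "hound", modifier "monastery".
Inside "mine priest": head "priest", modifier "mine".
Putting it together: [[citadel [lagoon [monastery hound]]] [mine priest]].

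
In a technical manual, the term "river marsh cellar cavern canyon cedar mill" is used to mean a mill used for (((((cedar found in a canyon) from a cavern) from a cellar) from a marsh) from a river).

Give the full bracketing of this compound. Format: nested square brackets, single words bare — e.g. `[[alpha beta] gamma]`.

At the top level: head "mill"; modifier "river marsh cellar cavern canyon cedar".
Inside "river marsh cellar cavern canyon cedar": head "cedar" (specifically "marsh cellar cavern canyon cedar"), modifier "river".
Inside "marsh cellar cavern canyon cedar": head "cedar" (specifically "cellar cavern canyon cedar"), modifier "marsh".
Inside "cellar cavern canyon cedar": head "cedar" (specifically "cavern canyon cedar"), modifier "cellar".
Inside "cavern canyon cedar": head "cedar" (specifically "canyon cedar"), modifier "cavern".
Inside "canyon cedar": head "cedar", modifier "canyon".
Assembled: [[river [marsh [cellar [cavern [canyon cedar]]]]] mill].

[[river [marsh [cellar [cavern [canyon cedar]]]]] mill]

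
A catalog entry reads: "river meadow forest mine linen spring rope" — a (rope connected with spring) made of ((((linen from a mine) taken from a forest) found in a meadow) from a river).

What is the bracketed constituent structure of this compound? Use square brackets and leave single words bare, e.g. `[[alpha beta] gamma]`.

[[river [meadow [forest [mine linen]]]] [spring rope]]

At the top level: head "rope" (specifically "spring rope"); modifier "river meadow forest mine linen".
Inside "river meadow forest mine linen": head "linen" (specifically "meadow forest mine linen"), modifier "river".
Inside "meadow forest mine linen": head "linen" (specifically "forest mine linen"), modifier "meadow".
Inside "forest mine linen": head "linen" (specifically "mine linen"), modifier "forest".
Inside "mine linen": head "linen", modifier "mine".
Inside "spring rope": head "rope", modifier "spring".
Assembled: [[river [meadow [forest [mine linen]]]] [spring rope]].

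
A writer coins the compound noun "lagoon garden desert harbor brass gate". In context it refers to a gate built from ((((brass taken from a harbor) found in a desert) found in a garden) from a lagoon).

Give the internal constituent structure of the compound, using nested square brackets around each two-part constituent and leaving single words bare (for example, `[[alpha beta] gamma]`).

The outermost head in the paraphrase is "gate", modified by "lagoon garden desert harbor brass".
Inside "lagoon garden desert harbor brass": head "brass" (specifically "garden desert harbor brass"), modifier "lagoon".
Inside "garden desert harbor brass": head "brass" (specifically "desert harbor brass"), modifier "garden".
Inside "desert harbor brass": head "brass" (specifically "harbor brass"), modifier "desert".
Inside "harbor brass": head "brass", modifier "harbor".
Assembled: [[lagoon [garden [desert [harbor brass]]]] gate].

[[lagoon [garden [desert [harbor brass]]]] gate]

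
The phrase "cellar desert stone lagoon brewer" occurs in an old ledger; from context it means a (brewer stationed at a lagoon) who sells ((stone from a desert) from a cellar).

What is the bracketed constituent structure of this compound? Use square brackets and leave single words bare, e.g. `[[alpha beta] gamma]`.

Whole compound: head "brewer" (specifically "lagoon brewer"), modifier "cellar desert stone".
"cellar desert stone" → head "stone" (specifically "desert stone"), modifier "cellar".
"desert stone" → head "stone", modifier "desert".
"lagoon brewer" → head "brewer", modifier "lagoon".
So the structure is [[cellar [desert stone]] [lagoon brewer]].

[[cellar [desert stone]] [lagoon brewer]]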